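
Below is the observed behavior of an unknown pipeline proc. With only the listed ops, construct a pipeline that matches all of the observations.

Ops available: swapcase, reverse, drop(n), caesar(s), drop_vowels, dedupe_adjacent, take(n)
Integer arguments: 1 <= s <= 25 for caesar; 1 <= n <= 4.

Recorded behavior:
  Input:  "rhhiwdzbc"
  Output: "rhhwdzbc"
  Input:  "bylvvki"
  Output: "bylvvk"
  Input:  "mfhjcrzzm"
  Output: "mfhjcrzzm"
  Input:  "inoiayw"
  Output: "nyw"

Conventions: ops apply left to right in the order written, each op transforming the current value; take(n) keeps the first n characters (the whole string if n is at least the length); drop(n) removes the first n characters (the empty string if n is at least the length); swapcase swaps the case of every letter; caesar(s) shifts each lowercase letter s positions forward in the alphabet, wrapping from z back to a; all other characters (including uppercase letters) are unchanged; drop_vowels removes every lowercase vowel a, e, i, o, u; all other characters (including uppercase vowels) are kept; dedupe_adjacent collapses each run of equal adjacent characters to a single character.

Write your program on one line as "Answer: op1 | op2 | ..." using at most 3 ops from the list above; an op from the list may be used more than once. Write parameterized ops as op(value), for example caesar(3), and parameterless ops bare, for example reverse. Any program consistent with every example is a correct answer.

reverse | drop_vowels | reverse

Check, running the answer program on each example:
  "rhhiwdzbc" -> "cbzdwihhr" -> "cbzdwhhr" -> "rhhwdzbc"
  "bylvvki" -> "ikvvlyb" -> "kvvlyb" -> "bylvvk"
  "mfhjcrzzm" -> "mzzrcjhfm" -> "mzzrcjhfm" -> "mfhjcrzzm"
  "inoiayw" -> "wyaioni" -> "wyn" -> "nyw"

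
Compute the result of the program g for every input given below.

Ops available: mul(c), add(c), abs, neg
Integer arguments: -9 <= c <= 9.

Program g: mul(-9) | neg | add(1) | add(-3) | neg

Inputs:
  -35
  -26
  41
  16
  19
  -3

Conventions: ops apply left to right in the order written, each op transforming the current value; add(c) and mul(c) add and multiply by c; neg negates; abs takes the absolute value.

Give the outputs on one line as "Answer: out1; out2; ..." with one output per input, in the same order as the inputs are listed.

Execution, op by op:
  -35 -> 315 -> -315 -> -314 -> -317 -> 317
  -26 -> 234 -> -234 -> -233 -> -236 -> 236
  41 -> -369 -> 369 -> 370 -> 367 -> -367
  16 -> -144 -> 144 -> 145 -> 142 -> -142
  19 -> -171 -> 171 -> 172 -> 169 -> -169
  -3 -> 27 -> -27 -> -26 -> -29 -> 29

317; 236; -367; -142; -169; 29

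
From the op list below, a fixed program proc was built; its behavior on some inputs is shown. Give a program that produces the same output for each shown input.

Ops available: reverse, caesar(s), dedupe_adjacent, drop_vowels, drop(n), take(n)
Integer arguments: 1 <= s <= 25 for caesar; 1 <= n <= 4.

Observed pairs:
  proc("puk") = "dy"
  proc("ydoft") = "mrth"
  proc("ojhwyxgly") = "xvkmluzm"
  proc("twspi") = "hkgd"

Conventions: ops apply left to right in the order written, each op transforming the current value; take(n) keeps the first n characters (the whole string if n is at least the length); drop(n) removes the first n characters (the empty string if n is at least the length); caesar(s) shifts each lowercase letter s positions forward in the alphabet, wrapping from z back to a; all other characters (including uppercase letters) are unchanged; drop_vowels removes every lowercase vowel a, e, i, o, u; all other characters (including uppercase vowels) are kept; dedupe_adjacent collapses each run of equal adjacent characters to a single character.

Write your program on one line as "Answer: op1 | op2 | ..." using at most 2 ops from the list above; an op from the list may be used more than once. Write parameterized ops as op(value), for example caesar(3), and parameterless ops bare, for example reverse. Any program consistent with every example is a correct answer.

drop_vowels | caesar(14)

Check, running the answer program on each example:
  "puk" -> "pk" -> "dy"
  "ydoft" -> "ydft" -> "mrth"
  "ojhwyxgly" -> "jhwyxgly" -> "xvkmluzm"
  "twspi" -> "twsp" -> "hkgd"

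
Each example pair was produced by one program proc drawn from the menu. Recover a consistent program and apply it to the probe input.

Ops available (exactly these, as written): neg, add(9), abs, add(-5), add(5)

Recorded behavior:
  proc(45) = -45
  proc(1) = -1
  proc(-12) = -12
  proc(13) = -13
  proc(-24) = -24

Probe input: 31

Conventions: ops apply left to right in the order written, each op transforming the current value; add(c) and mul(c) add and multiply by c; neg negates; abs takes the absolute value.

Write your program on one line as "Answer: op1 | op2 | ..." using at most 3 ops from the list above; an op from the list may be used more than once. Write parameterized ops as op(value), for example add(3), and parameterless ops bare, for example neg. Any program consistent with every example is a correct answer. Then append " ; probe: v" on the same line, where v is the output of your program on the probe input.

abs | neg ; probe: -31

Check, running the answer program on each example:
  45 -> 45 -> -45
  1 -> 1 -> -1
  -12 -> 12 -> -12
  13 -> 13 -> -13
  -24 -> 24 -> -24
  probe: 31 -> 31 -> -31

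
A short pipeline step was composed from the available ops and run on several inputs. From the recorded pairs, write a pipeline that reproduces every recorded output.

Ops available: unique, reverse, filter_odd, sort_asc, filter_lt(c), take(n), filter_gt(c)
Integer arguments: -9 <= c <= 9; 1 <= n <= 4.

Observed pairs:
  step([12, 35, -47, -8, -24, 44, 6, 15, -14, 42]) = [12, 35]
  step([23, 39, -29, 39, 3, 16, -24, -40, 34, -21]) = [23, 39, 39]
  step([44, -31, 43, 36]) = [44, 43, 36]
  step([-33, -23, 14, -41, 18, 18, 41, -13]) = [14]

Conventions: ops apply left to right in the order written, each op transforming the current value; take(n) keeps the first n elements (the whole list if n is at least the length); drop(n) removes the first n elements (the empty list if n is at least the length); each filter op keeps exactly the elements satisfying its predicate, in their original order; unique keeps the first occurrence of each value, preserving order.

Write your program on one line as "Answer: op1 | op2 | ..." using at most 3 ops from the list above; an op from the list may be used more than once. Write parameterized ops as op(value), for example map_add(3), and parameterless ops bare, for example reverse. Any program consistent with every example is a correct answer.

take(4) | filter_gt(-6)

Check, running the answer program on each example:
  [12, 35, -47, -8, -24, 44, 6, 15, -14, 42] -> [12, 35, -47, -8] -> [12, 35]
  [23, 39, -29, 39, 3, 16, -24, -40, 34, -21] -> [23, 39, -29, 39] -> [23, 39, 39]
  [44, -31, 43, 36] -> [44, -31, 43, 36] -> [44, 43, 36]
  [-33, -23, 14, -41, 18, 18, 41, -13] -> [-33, -23, 14, -41] -> [14]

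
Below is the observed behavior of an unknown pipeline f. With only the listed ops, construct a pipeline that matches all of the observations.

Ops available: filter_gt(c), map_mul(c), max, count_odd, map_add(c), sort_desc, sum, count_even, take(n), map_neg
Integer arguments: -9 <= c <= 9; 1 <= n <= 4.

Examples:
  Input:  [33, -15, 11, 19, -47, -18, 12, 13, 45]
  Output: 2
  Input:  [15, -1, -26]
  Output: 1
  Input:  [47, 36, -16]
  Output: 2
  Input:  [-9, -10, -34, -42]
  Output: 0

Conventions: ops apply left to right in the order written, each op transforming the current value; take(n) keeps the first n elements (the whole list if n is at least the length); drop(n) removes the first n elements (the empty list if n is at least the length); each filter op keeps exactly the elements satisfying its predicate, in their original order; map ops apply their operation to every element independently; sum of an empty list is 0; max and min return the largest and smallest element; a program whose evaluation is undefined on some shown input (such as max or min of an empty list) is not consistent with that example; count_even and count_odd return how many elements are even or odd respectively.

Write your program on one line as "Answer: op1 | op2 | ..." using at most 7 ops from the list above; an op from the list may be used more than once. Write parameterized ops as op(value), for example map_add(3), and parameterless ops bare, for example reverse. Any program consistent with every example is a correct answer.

filter_gt(3) | sort_desc | map_add(7) | map_mul(-4) | take(2) | count_even

Check, running the answer program on each example:
  [33, -15, 11, 19, -47, -18, 12, 13, 45] -> [33, 11, 19, 12, 13, 45] -> [45, 33, 19, 13, 12, 11] -> [52, 40, 26, 20, 19, 18] -> [-208, -160, -104, -80, -76, -72] -> [-208, -160] -> 2
  [15, -1, -26] -> [15] -> [15] -> [22] -> [-88] -> [-88] -> 1
  [47, 36, -16] -> [47, 36] -> [47, 36] -> [54, 43] -> [-216, -172] -> [-216, -172] -> 2
  [-9, -10, -34, -42] -> [] -> [] -> [] -> [] -> [] -> 0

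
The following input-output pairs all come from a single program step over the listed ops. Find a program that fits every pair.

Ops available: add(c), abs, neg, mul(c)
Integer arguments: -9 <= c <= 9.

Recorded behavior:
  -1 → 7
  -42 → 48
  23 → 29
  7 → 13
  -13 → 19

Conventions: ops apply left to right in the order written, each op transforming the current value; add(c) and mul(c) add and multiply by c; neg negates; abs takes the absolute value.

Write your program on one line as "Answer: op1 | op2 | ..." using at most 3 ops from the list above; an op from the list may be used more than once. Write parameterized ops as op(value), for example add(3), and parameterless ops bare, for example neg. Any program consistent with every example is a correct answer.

abs | add(6)

Check, running the answer program on each example:
  -1 -> 1 -> 7
  -42 -> 42 -> 48
  23 -> 23 -> 29
  7 -> 7 -> 13
  -13 -> 13 -> 19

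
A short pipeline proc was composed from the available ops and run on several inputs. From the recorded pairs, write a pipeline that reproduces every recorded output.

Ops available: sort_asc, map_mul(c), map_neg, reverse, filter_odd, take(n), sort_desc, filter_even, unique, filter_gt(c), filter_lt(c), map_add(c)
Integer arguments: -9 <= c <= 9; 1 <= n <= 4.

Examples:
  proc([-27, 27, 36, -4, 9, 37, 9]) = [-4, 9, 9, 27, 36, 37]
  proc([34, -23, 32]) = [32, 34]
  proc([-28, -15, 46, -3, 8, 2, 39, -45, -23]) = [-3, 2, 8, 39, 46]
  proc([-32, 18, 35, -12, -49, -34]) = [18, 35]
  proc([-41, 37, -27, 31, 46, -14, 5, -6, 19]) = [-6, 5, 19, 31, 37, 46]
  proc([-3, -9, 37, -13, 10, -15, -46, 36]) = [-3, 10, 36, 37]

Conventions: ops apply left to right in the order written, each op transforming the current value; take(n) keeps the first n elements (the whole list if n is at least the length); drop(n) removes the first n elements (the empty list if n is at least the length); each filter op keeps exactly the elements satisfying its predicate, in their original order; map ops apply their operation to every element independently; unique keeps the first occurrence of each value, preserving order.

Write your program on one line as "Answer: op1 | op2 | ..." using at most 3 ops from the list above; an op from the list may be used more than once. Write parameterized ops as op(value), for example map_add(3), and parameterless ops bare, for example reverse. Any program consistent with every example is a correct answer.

sort_desc | sort_asc | filter_gt(-9)

Check, running the answer program on each example:
  [-27, 27, 36, -4, 9, 37, 9] -> [37, 36, 27, 9, 9, -4, -27] -> [-27, -4, 9, 9, 27, 36, 37] -> [-4, 9, 9, 27, 36, 37]
  [34, -23, 32] -> [34, 32, -23] -> [-23, 32, 34] -> [32, 34]
  [-28, -15, 46, -3, 8, 2, 39, -45, -23] -> [46, 39, 8, 2, -3, -15, -23, -28, -45] -> [-45, -28, -23, -15, -3, 2, 8, 39, 46] -> [-3, 2, 8, 39, 46]
  [-32, 18, 35, -12, -49, -34] -> [35, 18, -12, -32, -34, -49] -> [-49, -34, -32, -12, 18, 35] -> [18, 35]
  [-41, 37, -27, 31, 46, -14, 5, -6, 19] -> [46, 37, 31, 19, 5, -6, -14, -27, -41] -> [-41, -27, -14, -6, 5, 19, 31, 37, 46] -> [-6, 5, 19, 31, 37, 46]
  [-3, -9, 37, -13, 10, -15, -46, 36] -> [37, 36, 10, -3, -9, -13, -15, -46] -> [-46, -15, -13, -9, -3, 10, 36, 37] -> [-3, 10, 36, 37]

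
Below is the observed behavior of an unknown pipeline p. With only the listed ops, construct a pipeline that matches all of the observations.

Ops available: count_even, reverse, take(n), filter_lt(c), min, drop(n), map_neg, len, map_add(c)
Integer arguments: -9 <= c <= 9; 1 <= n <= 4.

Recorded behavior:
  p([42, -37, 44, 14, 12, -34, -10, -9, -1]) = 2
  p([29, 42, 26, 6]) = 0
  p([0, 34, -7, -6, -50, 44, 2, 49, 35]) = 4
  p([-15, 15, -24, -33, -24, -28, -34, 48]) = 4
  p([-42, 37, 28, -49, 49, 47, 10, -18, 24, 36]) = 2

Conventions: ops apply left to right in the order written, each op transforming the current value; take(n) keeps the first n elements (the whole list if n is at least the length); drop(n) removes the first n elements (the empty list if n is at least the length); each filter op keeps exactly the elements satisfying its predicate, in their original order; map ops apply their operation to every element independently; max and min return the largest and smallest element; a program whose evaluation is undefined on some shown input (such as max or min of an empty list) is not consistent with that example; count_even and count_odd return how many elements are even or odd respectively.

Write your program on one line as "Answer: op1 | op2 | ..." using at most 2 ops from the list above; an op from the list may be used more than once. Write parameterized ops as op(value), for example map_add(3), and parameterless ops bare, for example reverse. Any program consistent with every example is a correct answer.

filter_lt(3) | count_even

Check, running the answer program on each example:
  [42, -37, 44, 14, 12, -34, -10, -9, -1] -> [-37, -34, -10, -9, -1] -> 2
  [29, 42, 26, 6] -> [] -> 0
  [0, 34, -7, -6, -50, 44, 2, 49, 35] -> [0, -7, -6, -50, 2] -> 4
  [-15, 15, -24, -33, -24, -28, -34, 48] -> [-15, -24, -33, -24, -28, -34] -> 4
  [-42, 37, 28, -49, 49, 47, 10, -18, 24, 36] -> [-42, -49, -18] -> 2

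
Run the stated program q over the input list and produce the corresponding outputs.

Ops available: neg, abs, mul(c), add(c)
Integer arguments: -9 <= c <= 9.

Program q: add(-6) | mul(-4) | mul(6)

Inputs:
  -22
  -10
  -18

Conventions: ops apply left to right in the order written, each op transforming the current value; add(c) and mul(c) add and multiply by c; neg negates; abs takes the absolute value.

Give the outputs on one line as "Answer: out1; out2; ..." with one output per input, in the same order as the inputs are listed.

672; 384; 576

Execution, op by op:
  -22 -> -28 -> 112 -> 672
  -10 -> -16 -> 64 -> 384
  -18 -> -24 -> 96 -> 576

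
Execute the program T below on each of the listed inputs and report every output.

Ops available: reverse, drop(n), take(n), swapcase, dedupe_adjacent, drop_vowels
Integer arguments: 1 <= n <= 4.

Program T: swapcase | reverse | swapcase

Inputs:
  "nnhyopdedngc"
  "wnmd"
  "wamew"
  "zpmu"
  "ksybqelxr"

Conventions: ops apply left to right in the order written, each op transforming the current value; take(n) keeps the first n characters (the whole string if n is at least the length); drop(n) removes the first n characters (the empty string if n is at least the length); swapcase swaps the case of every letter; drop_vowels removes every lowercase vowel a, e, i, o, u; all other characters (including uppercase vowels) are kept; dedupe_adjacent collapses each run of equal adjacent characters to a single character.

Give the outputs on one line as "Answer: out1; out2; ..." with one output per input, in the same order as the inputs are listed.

"cgndedpoyhnn"; "dmnw"; "wemaw"; "umpz"; "rxleqbysk"

Execution, op by op:
  "nnhyopdedngc" -> "NNHYOPDEDNGC" -> "CGNDEDPOYHNN" -> "cgndedpoyhnn"
  "wnmd" -> "WNMD" -> "DMNW" -> "dmnw"
  "wamew" -> "WAMEW" -> "WEMAW" -> "wemaw"
  "zpmu" -> "ZPMU" -> "UMPZ" -> "umpz"
  "ksybqelxr" -> "KSYBQELXR" -> "RXLEQBYSK" -> "rxleqbysk"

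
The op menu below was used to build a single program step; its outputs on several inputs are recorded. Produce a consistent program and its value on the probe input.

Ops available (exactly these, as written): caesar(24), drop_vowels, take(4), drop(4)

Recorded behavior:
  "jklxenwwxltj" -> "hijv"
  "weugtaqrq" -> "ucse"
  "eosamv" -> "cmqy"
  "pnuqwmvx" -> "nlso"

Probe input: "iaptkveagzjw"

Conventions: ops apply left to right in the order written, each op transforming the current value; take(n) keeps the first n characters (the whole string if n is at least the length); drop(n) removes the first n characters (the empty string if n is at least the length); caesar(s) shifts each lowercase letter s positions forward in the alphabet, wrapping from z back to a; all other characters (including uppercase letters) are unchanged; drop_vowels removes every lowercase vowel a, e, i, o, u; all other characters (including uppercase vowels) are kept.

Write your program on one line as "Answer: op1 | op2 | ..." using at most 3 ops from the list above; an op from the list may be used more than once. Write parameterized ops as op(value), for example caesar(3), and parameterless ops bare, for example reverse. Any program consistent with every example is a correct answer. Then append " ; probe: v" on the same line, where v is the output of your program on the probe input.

caesar(24) | take(4) ; probe: "gynr"

Check, running the answer program on each example:
  "jklxenwwxltj" -> "hijvcluuvjrh" -> "hijv"
  "weugtaqrq" -> "ucseryopo" -> "ucse"
  "eosamv" -> "cmqykt" -> "cmqy"
  "pnuqwmvx" -> "nlsouktv" -> "nlso"
  probe: "iaptkveagzjw" -> "gynritcyexhu" -> "gynr"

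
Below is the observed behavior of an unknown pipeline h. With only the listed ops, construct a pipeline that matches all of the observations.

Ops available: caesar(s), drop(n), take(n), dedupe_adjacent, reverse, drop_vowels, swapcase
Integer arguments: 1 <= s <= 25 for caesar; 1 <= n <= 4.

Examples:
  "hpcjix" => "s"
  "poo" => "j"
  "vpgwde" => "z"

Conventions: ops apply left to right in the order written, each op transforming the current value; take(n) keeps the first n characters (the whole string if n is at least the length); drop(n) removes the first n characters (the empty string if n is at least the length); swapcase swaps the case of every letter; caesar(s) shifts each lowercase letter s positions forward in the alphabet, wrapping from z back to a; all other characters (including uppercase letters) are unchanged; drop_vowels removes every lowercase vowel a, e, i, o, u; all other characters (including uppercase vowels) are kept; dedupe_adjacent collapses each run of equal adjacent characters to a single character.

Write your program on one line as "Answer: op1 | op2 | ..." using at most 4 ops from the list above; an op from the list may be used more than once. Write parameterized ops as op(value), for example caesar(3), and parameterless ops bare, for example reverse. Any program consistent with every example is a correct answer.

dedupe_adjacent | reverse | caesar(21) | take(1)

Check, running the answer program on each example:
  "hpcjix" -> "hpcjix" -> "xijcph" -> "sdexkc" -> "s"
  "poo" -> "po" -> "op" -> "jk" -> "j"
  "vpgwde" -> "vpgwde" -> "edwgpv" -> "zyrbkq" -> "z"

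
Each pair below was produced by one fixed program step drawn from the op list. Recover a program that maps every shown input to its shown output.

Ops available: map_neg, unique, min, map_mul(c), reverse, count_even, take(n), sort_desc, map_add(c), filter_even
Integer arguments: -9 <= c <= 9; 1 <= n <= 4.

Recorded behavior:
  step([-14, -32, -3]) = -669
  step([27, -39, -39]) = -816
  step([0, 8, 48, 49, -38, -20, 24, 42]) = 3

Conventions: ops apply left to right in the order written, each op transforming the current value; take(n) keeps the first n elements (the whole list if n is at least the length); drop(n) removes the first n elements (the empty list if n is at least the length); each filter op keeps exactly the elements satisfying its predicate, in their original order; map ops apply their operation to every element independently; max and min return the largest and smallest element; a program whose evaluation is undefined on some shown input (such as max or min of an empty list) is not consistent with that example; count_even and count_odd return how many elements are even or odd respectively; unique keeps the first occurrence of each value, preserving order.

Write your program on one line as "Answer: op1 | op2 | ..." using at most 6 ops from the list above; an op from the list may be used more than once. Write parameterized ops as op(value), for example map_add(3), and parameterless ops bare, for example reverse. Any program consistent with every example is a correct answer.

map_mul(-7) | take(3) | map_add(-1) | map_mul(-3) | sort_desc | min

Check, running the answer program on each example:
  [-14, -32, -3] -> [98, 224, 21] -> [98, 224, 21] -> [97, 223, 20] -> [-291, -669, -60] -> [-60, -291, -669] -> -669
  [27, -39, -39] -> [-189, 273, 273] -> [-189, 273, 273] -> [-190, 272, 272] -> [570, -816, -816] -> [570, -816, -816] -> -816
  [0, 8, 48, 49, -38, -20, 24, 42] -> [0, -56, -336, -343, 266, 140, -168, -294] -> [0, -56, -336] -> [-1, -57, -337] -> [3, 171, 1011] -> [1011, 171, 3] -> 3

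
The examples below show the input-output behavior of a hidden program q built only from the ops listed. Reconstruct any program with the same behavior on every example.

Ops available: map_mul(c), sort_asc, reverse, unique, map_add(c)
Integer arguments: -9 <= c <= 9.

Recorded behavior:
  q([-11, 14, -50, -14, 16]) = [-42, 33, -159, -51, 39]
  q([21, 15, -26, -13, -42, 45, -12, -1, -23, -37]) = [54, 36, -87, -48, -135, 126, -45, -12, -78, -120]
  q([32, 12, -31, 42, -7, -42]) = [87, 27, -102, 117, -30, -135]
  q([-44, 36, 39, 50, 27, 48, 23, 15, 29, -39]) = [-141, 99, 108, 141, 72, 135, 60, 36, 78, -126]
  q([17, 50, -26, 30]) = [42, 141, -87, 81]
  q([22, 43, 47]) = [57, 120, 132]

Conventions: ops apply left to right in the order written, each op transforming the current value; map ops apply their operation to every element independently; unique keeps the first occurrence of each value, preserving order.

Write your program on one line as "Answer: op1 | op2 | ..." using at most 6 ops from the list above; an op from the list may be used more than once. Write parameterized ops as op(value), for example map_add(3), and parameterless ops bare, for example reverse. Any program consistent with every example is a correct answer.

reverse | map_mul(3) | map_add(-6) | map_add(-3) | reverse

Check, running the answer program on each example:
  [-11, 14, -50, -14, 16] -> [16, -14, -50, 14, -11] -> [48, -42, -150, 42, -33] -> [42, -48, -156, 36, -39] -> [39, -51, -159, 33, -42] -> [-42, 33, -159, -51, 39]
  [21, 15, -26, -13, -42, 45, -12, -1, -23, -37] -> [-37, -23, -1, -12, 45, -42, -13, -26, 15, 21] -> [-111, -69, -3, -36, 135, -126, -39, -78, 45, 63] -> [-117, -75, -9, -42, 129, -132, -45, -84, 39, 57] -> [-120, -78, -12, -45, 126, -135, -48, -87, 36, 54] -> [54, 36, -87, -48, -135, 126, -45, -12, -78, -120]
  [32, 12, -31, 42, -7, -42] -> [-42, -7, 42, -31, 12, 32] -> [-126, -21, 126, -93, 36, 96] -> [-132, -27, 120, -99, 30, 90] -> [-135, -30, 117, -102, 27, 87] -> [87, 27, -102, 117, -30, -135]
  [-44, 36, 39, 50, 27, 48, 23, 15, 29, -39] -> [-39, 29, 15, 23, 48, 27, 50, 39, 36, -44] -> [-117, 87, 45, 69, 144, 81, 150, 117, 108, -132] -> [-123, 81, 39, 63, 138, 75, 144, 111, 102, -138] -> [-126, 78, 36, 60, 135, 72, 141, 108, 99, -141] -> [-141, 99, 108, 141, 72, 135, 60, 36, 78, -126]
  [17, 50, -26, 30] -> [30, -26, 50, 17] -> [90, -78, 150, 51] -> [84, -84, 144, 45] -> [81, -87, 141, 42] -> [42, 141, -87, 81]
  [22, 43, 47] -> [47, 43, 22] -> [141, 129, 66] -> [135, 123, 60] -> [132, 120, 57] -> [57, 120, 132]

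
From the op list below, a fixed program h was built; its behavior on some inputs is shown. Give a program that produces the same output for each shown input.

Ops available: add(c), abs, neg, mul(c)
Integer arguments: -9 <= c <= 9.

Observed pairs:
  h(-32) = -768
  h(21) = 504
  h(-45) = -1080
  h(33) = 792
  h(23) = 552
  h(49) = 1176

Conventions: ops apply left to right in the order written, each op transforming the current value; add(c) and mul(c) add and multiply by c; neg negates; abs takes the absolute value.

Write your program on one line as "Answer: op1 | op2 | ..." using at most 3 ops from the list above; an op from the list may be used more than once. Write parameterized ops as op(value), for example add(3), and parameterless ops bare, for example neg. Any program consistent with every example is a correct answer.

mul(4) | mul(6)

Check, running the answer program on each example:
  -32 -> -128 -> -768
  21 -> 84 -> 504
  -45 -> -180 -> -1080
  33 -> 132 -> 792
  23 -> 92 -> 552
  49 -> 196 -> 1176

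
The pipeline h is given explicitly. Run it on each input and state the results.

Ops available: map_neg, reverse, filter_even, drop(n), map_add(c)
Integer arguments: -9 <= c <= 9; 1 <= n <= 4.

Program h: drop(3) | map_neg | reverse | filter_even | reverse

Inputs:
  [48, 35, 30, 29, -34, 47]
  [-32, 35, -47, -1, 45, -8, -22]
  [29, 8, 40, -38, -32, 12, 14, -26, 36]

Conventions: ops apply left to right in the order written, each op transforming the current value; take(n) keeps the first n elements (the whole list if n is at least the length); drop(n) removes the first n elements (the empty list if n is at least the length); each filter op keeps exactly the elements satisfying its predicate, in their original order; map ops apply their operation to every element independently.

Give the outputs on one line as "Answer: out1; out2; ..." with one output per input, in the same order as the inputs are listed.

[34]; [8, 22]; [38, 32, -12, -14, 26, -36]

Execution, op by op:
  [48, 35, 30, 29, -34, 47] -> [29, -34, 47] -> [-29, 34, -47] -> [-47, 34, -29] -> [34] -> [34]
  [-32, 35, -47, -1, 45, -8, -22] -> [-1, 45, -8, -22] -> [1, -45, 8, 22] -> [22, 8, -45, 1] -> [22, 8] -> [8, 22]
  [29, 8, 40, -38, -32, 12, 14, -26, 36] -> [-38, -32, 12, 14, -26, 36] -> [38, 32, -12, -14, 26, -36] -> [-36, 26, -14, -12, 32, 38] -> [-36, 26, -14, -12, 32, 38] -> [38, 32, -12, -14, 26, -36]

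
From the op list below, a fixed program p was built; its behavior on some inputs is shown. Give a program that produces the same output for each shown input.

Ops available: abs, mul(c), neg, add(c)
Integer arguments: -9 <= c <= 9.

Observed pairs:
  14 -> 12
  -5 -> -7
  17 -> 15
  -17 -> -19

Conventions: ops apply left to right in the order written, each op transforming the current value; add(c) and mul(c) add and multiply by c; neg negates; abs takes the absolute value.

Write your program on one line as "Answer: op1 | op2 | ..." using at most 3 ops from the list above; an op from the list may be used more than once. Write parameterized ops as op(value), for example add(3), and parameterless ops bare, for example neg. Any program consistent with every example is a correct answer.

add(2) | add(-4)

Check, running the answer program on each example:
  14 -> 16 -> 12
  -5 -> -3 -> -7
  17 -> 19 -> 15
  -17 -> -15 -> -19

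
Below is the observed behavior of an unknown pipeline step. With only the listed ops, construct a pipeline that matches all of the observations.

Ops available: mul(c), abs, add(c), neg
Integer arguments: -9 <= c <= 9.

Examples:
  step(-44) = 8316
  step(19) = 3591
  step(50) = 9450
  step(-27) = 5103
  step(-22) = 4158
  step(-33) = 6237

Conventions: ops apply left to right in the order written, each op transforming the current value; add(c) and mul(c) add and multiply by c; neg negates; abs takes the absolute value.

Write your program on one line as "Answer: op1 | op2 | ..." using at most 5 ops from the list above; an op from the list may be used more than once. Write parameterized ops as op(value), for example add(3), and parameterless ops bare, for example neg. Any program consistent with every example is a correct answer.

mul(9) | mul(-7) | mul(-3) | abs

Check, running the answer program on each example:
  -44 -> -396 -> 2772 -> -8316 -> 8316
  19 -> 171 -> -1197 -> 3591 -> 3591
  50 -> 450 -> -3150 -> 9450 -> 9450
  -27 -> -243 -> 1701 -> -5103 -> 5103
  -22 -> -198 -> 1386 -> -4158 -> 4158
  -33 -> -297 -> 2079 -> -6237 -> 6237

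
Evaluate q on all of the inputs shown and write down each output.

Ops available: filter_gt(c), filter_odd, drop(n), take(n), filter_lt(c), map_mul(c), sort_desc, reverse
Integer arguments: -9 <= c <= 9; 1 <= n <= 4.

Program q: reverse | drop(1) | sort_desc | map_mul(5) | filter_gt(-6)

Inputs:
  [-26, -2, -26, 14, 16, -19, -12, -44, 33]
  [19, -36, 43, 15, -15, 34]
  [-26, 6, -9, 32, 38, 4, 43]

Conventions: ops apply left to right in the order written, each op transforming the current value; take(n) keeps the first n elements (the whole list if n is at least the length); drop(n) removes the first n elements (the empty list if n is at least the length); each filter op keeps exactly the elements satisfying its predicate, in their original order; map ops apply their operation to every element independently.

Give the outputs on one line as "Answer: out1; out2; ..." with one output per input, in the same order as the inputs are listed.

[80, 70]; [215, 95, 75]; [190, 160, 30, 20]

Execution, op by op:
  [-26, -2, -26, 14, 16, -19, -12, -44, 33] -> [33, -44, -12, -19, 16, 14, -26, -2, -26] -> [-44, -12, -19, 16, 14, -26, -2, -26] -> [16, 14, -2, -12, -19, -26, -26, -44] -> [80, 70, -10, -60, -95, -130, -130, -220] -> [80, 70]
  [19, -36, 43, 15, -15, 34] -> [34, -15, 15, 43, -36, 19] -> [-15, 15, 43, -36, 19] -> [43, 19, 15, -15, -36] -> [215, 95, 75, -75, -180] -> [215, 95, 75]
  [-26, 6, -9, 32, 38, 4, 43] -> [43, 4, 38, 32, -9, 6, -26] -> [4, 38, 32, -9, 6, -26] -> [38, 32, 6, 4, -9, -26] -> [190, 160, 30, 20, -45, -130] -> [190, 160, 30, 20]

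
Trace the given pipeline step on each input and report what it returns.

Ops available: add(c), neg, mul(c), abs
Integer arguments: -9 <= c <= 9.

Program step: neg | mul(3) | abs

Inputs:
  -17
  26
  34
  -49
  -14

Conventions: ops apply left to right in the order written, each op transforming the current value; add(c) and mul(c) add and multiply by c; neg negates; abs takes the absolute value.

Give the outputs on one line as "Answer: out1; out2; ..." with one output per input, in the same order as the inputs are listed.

51; 78; 102; 147; 42

Execution, op by op:
  -17 -> 17 -> 51 -> 51
  26 -> -26 -> -78 -> 78
  34 -> -34 -> -102 -> 102
  -49 -> 49 -> 147 -> 147
  -14 -> 14 -> 42 -> 42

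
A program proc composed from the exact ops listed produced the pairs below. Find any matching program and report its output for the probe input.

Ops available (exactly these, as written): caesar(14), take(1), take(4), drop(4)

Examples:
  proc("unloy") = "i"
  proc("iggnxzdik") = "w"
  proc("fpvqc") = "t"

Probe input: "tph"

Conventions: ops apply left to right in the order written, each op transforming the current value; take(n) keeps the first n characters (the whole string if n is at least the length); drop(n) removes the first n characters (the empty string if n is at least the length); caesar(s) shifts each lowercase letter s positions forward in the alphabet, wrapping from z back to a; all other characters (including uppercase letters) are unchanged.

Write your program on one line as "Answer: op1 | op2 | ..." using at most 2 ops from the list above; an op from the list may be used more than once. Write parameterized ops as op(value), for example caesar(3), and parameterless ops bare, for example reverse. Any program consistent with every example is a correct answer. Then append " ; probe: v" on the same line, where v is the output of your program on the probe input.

caesar(14) | take(1) ; probe: "h"

Check, running the answer program on each example:
  "unloy" -> "ibzcm" -> "i"
  "iggnxzdik" -> "wuublnrwy" -> "w"
  "fpvqc" -> "tdjeq" -> "t"
  probe: "tph" -> "hdv" -> "h"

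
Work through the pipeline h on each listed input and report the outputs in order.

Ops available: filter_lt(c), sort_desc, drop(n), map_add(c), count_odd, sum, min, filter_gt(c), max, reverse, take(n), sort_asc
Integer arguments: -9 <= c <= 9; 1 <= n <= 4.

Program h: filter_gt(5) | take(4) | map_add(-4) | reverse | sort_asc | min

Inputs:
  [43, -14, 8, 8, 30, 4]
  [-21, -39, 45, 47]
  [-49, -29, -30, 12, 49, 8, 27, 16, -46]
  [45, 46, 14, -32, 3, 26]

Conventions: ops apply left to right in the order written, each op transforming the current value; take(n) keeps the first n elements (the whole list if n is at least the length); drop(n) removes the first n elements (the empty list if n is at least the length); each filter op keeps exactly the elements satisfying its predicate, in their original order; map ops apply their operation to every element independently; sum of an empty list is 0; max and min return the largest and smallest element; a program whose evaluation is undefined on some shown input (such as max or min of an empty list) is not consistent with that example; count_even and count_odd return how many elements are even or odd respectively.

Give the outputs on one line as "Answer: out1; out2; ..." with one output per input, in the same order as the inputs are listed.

4; 41; 4; 10

Execution, op by op:
  [43, -14, 8, 8, 30, 4] -> [43, 8, 8, 30] -> [43, 8, 8, 30] -> [39, 4, 4, 26] -> [26, 4, 4, 39] -> [4, 4, 26, 39] -> 4
  [-21, -39, 45, 47] -> [45, 47] -> [45, 47] -> [41, 43] -> [43, 41] -> [41, 43] -> 41
  [-49, -29, -30, 12, 49, 8, 27, 16, -46] -> [12, 49, 8, 27, 16] -> [12, 49, 8, 27] -> [8, 45, 4, 23] -> [23, 4, 45, 8] -> [4, 8, 23, 45] -> 4
  [45, 46, 14, -32, 3, 26] -> [45, 46, 14, 26] -> [45, 46, 14, 26] -> [41, 42, 10, 22] -> [22, 10, 42, 41] -> [10, 22, 41, 42] -> 10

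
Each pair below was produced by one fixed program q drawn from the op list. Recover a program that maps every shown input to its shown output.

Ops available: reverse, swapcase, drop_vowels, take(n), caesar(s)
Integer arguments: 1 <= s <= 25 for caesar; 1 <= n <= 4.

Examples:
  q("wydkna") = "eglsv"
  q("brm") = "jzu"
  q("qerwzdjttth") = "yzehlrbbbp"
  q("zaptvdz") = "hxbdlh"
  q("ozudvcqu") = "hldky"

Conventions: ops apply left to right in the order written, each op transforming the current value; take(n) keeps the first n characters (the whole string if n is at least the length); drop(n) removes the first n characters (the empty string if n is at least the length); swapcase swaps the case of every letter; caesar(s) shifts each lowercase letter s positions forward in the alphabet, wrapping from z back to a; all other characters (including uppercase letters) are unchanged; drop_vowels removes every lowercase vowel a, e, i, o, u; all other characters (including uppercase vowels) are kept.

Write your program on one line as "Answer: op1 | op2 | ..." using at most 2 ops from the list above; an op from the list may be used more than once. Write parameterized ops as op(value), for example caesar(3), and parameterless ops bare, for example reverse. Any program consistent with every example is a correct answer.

drop_vowels | caesar(8)

Check, running the answer program on each example:
  "wydkna" -> "wydkn" -> "eglsv"
  "brm" -> "brm" -> "jzu"
  "qerwzdjttth" -> "qrwzdjttth" -> "yzehlrbbbp"
  "zaptvdz" -> "zptvdz" -> "hxbdlh"
  "ozudvcqu" -> "zdvcq" -> "hldky"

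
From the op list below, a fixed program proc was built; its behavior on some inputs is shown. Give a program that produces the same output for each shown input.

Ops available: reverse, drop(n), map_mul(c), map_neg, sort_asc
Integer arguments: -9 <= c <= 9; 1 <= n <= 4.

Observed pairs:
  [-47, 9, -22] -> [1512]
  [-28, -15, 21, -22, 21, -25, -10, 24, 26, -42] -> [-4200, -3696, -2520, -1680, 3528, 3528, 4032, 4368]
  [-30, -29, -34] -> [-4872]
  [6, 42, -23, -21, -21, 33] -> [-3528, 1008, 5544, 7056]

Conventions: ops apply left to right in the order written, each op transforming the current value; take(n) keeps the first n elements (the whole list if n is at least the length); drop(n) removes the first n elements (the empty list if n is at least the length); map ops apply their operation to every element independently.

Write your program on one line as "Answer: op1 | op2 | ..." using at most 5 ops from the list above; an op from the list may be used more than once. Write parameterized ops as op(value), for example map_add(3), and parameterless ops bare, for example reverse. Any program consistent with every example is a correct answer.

map_mul(3) | map_mul(7) | map_mul(8) | sort_asc | drop(2)

Check, running the answer program on each example:
  [-47, 9, -22] -> [-141, 27, -66] -> [-987, 189, -462] -> [-7896, 1512, -3696] -> [-7896, -3696, 1512] -> [1512]
  [-28, -15, 21, -22, 21, -25, -10, 24, 26, -42] -> [-84, -45, 63, -66, 63, -75, -30, 72, 78, -126] -> [-588, -315, 441, -462, 441, -525, -210, 504, 546, -882] -> [-4704, -2520, 3528, -3696, 3528, -4200, -1680, 4032, 4368, -7056] -> [-7056, -4704, -4200, -3696, -2520, -1680, 3528, 3528, 4032, 4368] -> [-4200, -3696, -2520, -1680, 3528, 3528, 4032, 4368]
  [-30, -29, -34] -> [-90, -87, -102] -> [-630, -609, -714] -> [-5040, -4872, -5712] -> [-5712, -5040, -4872] -> [-4872]
  [6, 42, -23, -21, -21, 33] -> [18, 126, -69, -63, -63, 99] -> [126, 882, -483, -441, -441, 693] -> [1008, 7056, -3864, -3528, -3528, 5544] -> [-3864, -3528, -3528, 1008, 5544, 7056] -> [-3528, 1008, 5544, 7056]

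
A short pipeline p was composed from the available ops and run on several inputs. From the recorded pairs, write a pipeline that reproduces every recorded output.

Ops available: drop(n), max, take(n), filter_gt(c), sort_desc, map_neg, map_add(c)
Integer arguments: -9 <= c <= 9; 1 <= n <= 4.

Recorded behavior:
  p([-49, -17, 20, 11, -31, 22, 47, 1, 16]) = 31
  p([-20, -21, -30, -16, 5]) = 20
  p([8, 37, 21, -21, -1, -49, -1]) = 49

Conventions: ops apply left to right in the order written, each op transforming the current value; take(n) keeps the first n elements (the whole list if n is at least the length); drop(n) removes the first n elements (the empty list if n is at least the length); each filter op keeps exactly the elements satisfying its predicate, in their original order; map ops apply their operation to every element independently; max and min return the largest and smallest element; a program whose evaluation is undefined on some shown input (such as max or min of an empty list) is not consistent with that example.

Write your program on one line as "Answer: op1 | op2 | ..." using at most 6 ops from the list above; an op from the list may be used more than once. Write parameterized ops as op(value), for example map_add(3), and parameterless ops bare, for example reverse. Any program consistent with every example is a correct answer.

sort_desc | map_neg | filter_gt(3) | take(2) | max

Check, running the answer program on each example:
  [-49, -17, 20, 11, -31, 22, 47, 1, 16] -> [47, 22, 20, 16, 11, 1, -17, -31, -49] -> [-47, -22, -20, -16, -11, -1, 17, 31, 49] -> [17, 31, 49] -> [17, 31] -> 31
  [-20, -21, -30, -16, 5] -> [5, -16, -20, -21, -30] -> [-5, 16, 20, 21, 30] -> [16, 20, 21, 30] -> [16, 20] -> 20
  [8, 37, 21, -21, -1, -49, -1] -> [37, 21, 8, -1, -1, -21, -49] -> [-37, -21, -8, 1, 1, 21, 49] -> [21, 49] -> [21, 49] -> 49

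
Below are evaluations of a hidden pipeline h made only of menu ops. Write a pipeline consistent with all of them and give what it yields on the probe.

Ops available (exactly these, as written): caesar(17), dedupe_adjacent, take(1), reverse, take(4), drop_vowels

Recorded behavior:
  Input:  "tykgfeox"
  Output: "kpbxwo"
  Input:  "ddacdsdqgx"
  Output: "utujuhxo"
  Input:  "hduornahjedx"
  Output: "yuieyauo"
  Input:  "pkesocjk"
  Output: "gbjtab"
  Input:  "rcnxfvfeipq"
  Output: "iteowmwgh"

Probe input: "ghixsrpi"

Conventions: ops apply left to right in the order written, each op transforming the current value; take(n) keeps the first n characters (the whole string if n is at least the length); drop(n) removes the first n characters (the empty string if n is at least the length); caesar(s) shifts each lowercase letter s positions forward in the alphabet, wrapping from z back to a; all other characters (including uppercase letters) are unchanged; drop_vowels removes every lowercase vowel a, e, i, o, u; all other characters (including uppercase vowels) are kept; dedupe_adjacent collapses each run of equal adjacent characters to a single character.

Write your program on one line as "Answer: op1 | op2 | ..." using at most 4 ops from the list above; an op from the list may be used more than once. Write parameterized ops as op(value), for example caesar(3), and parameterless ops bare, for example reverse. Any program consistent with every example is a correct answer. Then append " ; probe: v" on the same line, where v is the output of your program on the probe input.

dedupe_adjacent | drop_vowels | caesar(17) ; probe: "xyojig"

Check, running the answer program on each example:
  "tykgfeox" -> "tykgfeox" -> "tykgfx" -> "kpbxwo"
  "ddacdsdqgx" -> "dacdsdqgx" -> "dcdsdqgx" -> "utujuhxo"
  "hduornahjedx" -> "hduornahjedx" -> "hdrnhjdx" -> "yuieyauo"
  "pkesocjk" -> "pkesocjk" -> "pkscjk" -> "gbjtab"
  "rcnxfvfeipq" -> "rcnxfvfeipq" -> "rcnxfvfpq" -> "iteowmwgh"
  probe: "ghixsrpi" -> "ghixsrpi" -> "ghxsrp" -> "xyojig"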